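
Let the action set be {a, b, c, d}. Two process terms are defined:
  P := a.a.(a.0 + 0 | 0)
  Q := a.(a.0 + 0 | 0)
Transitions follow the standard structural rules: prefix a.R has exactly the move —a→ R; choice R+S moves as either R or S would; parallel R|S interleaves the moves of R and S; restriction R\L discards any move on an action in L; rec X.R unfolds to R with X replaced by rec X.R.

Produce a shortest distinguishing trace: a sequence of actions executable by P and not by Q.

Reachable graph of P (4 states):
  m0 = a.a.(a.0 + 0 | 0) | ··a··> m1
  m1 = a.(a.0 + 0 | 0) | ··a··> m2
  m2 = a.0 + 0 | 0 | ··a··> m3
  m3 = 0 | deadlocked
Reachable graph of Q (3 states):
  n0 = a.(a.0 + 0 | 0) | ··a··> n1
  n1 = a.0 + 0 | 0 | ··a··> n2
  n2 = 0 | deadlocked
Executing aaa from P (initial set {m0}):
  step 1 (a): {m1}
  step 2 (a): {m2}
  step 3 (a): {m3}
  ✓ P
Executing aaa from Q (initial set {n0}):
  step 1 (a): {n1}
  step 2 (a): {n2}
  step 3 (a): ∅  — Q cannot continue

aaa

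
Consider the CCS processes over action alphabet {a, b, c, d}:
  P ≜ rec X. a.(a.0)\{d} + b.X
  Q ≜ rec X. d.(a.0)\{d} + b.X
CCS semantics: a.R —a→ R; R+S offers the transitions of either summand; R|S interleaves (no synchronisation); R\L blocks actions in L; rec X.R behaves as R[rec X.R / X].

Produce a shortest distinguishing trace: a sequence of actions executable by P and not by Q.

Reachable graph of P (3 states):
  m0 = rec X. a.(a.0)\{d} + b.X :: =a=> m1, =b=> m0
  m1 = (a.0)\{d} :: =a=> m2
  m2 = 0\{d} :: ·
Reachable graph of Q (3 states):
  n0 = rec X. d.(a.0)\{d} + b.X :: =b=> n0, =d=> n1
  n1 = (a.0)\{d} :: =a=> n2
  n2 = 0\{d} :: ·
Run σ = ⟨a⟩ on P: start {m0}
  after a @ step 1: {m1}
  ✓ P
Run σ = ⟨a⟩ on Q: start {n0}
  after a @ step 1: no successor for Q

a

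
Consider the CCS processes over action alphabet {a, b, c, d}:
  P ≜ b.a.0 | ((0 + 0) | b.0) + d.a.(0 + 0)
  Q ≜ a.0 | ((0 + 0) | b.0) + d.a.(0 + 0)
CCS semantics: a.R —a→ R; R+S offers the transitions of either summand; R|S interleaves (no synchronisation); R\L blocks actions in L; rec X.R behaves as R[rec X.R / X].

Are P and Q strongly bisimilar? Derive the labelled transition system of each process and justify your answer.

LTS(P): 8 reachable states
  m0 = b.a.0 | ((0 + 0) | b.0) + d.a.(0 + 0) → -b-> m1, -b-> m2, -d-> m3
  m1 = a.0 | ((0 + 0) | b.0) → -a-> m4, -b-> m5
  m2 = b.a.0 | ((0 + 0) | 0) → -b-> m5
  m3 = a.(0 + 0) → -a-> m6
  m4 = 0 | ((0 + 0) | b.0) → -b-> m7
  m5 = a.0 | ((0 + 0) | 0) → -a-> m7
  m6 = 0 + 0 → ·
  m7 = 0 | ((0 + 0) | 0) → ·
LTS(Q): 6 reachable states
  n0 = a.0 | ((0 + 0) | b.0) + d.a.(0 + 0) → -a-> n1, -b-> n2, -d-> n3
  n1 = 0 | ((0 + 0) | b.0) → -b-> n4
  n2 = a.0 | ((0 + 0) | 0) → -a-> n4
  n3 = a.(0 + 0) → -a-> n5
  n4 = 0 | ((0 + 0) | 0) → ·
  n5 = 0 + 0 → ·
Partition-refinement fixed point:
  B0 = {m0}
  B1 = {m2}
  B2 = {m3, m5, n2, n3}
  B3 = {m6, m7, n4, n5}
  B4 = {m1}
  B5 = {m4, n1}
  B6 = {n0}
m0 ∈ B0, n0 ∈ B6 → different blocks

NO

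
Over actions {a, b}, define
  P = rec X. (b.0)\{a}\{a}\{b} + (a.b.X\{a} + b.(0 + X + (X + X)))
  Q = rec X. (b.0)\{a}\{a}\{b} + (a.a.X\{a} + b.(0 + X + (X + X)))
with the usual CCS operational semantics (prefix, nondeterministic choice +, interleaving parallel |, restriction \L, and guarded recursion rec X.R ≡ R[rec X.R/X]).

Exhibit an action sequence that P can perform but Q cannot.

P's transition system — 5 states:
  p0 = rec X. (b.0)\{a}\{a}\{b} + (a.b.X\{a} + b.(0 + X + (X + X))) has moves —a→ p1, —b→ p2
  p1 = b.(rec X. (b.0)\{a}\{a}\{b} + (a.b.X\{a} + b.(0 + X + (X + X))))\{a} has moves —b→ p3
  p2 = 0 + (rec X. (b.0)\{a}\{a}\{b} + (a.b.X\{a} + b.(0 + X + (X + X)))) + ((rec X. (b.0)\{a}\{a}\{b} + (a.b.X\{a} + b.(0 + X + (X + X)))) + (rec X. (b.0)\{a}\{a}\{b} + (a.b.X\{a} + b.(0 + X + (X + X))))) has moves —a→ p1, —b→ p2
  p3 = (rec X. (b.0)\{a}\{a}\{b} + (a.b.X\{a} + b.(0 + X + (X + X))))\{a} has moves —b→ p4
  p4 = (0 + (rec X. (b.0)\{a}\{a}\{b} + (a.b.X\{a} + b.(0 + X + (X + X)))) + ((rec X. (b.0)\{a}\{a}\{b} + (a.b.X\{a} + b.(0 + X + (X + X)))) + (rec X. (b.0)\{a}\{a}\{b} + (a.b.X\{a} + b.(0 + X + (X + X))))))\{a} has moves —b→ p4
Q's transition system — 5 states:
  q0 = rec X. (b.0)\{a}\{a}\{b} + (a.a.X\{a} + b.(0 + X + (X + X))) has moves —a→ q1, —b→ q2
  q1 = a.(rec X. (b.0)\{a}\{a}\{b} + (a.a.X\{a} + b.(0 + X + (X + X))))\{a} has moves —a→ q3
  q2 = 0 + (rec X. (b.0)\{a}\{a}\{b} + (a.a.X\{a} + b.(0 + X + (X + X)))) + ((rec X. (b.0)\{a}\{a}\{b} + (a.a.X\{a} + b.(0 + X + (X + X)))) + (rec X. (b.0)\{a}\{a}\{b} + (a.a.X\{a} + b.(0 + X + (X + X))))) has moves —a→ q1, —b→ q2
  q3 = (rec X. (b.0)\{a}\{a}\{b} + (a.a.X\{a} + b.(0 + X + (X + X))))\{a} has moves —b→ q4
  q4 = (0 + (rec X. (b.0)\{a}\{a}\{b} + (a.a.X\{a} + b.(0 + X + (X + X)))) + ((rec X. (b.0)\{a}\{a}\{b} + (a.a.X\{a} + b.(0 + X + (X + X)))) + (rec X. (b.0)\{a}\{a}\{b} + (a.a.X\{a} + b.(0 + X + (X + X))))))\{a} has moves —b→ q4
Run σ = ⟨ab⟩ on P: start {p0}
  [1] a ⇒ {p1}
  [2] b ⇒ {p3}
  ✓ P
Run σ = ⟨ab⟩ on Q: start {q0}
  [1] a ⇒ {q1}
  [2] b ⇒ no successor for Q

ab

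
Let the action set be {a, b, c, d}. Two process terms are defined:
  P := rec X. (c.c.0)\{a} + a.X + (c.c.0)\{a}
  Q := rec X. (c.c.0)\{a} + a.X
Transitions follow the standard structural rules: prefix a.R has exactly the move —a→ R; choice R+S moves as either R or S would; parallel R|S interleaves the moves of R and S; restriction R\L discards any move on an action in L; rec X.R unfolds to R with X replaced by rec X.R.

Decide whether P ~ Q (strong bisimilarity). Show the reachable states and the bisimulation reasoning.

YES

P's transition system — 3 states:
  m0 = rec X. (c.c.0)\{a} + a.X + (c.c.0)\{a} ⊢ ··a··> m0, ··c··> m1
  m1 = (c.0)\{a} ⊢ ··c··> m2
  m2 = 0\{a} ⊢ (no moves)
Q's transition system — 3 states:
  n0 = rec X. (c.c.0)\{a} + a.X ⊢ ··a··> n0, ··c··> n1
  n1 = (c.0)\{a} ⊢ ··c··> n2
  n2 = 0\{a} ⊢ (no moves)
Bisimilarity quotient blocks:
  B0 = {m0, n0}
  B1 = {m1, n1}
  B2 = {m2, n2}
m0 ∈ B0, n0 ∈ B0 → same block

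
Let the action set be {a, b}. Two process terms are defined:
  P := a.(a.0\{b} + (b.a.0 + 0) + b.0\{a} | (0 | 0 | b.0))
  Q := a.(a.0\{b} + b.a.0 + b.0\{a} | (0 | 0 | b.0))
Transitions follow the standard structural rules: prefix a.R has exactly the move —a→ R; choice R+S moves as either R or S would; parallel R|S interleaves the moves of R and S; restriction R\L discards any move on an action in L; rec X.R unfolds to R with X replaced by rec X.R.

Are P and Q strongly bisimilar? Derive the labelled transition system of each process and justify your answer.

YES

P's transition system — 8 states:
  m0 = a.(a.0\{b} + (b.a.0 + 0) + b.0\{a} | (0 | 0 | b.0)) ⊢ —a→ m1
  m1 = a.0\{b} + (b.a.0 + 0) + b.0\{a} | (0 | 0 | b.0) ⊢ —a→ m2, —b→ m3, —b→ m4, —b→ m5
  m2 = 0\{b} ⊢ ·
  m3 = 0\{a} | (0 | 0 | b.0) ⊢ —b→ m6
  m4 = a.0 ⊢ —a→ m7
  m5 = b.0\{a} | (0 | 0 | 0) ⊢ —b→ m6
  m6 = 0\{a} | (0 | 0 | 0) ⊢ ·
  m7 = 0 ⊢ ·
Q's transition system — 8 states:
  n0 = a.(a.0\{b} + b.a.0 + b.0\{a} | (0 | 0 | b.0)) ⊢ —a→ n1
  n1 = a.0\{b} + b.a.0 + b.0\{a} | (0 | 0 | b.0) ⊢ —a→ n2, —b→ n3, —b→ n4, —b→ n5
  n2 = 0\{b} ⊢ ·
  n3 = 0\{a} | (0 | 0 | b.0) ⊢ —b→ n6
  n4 = a.0 ⊢ —a→ n7
  n5 = b.0\{a} | (0 | 0 | 0) ⊢ —b→ n6
  n6 = 0\{a} | (0 | 0 | 0) ⊢ ·
  n7 = 0 ⊢ ·
Partition-refinement fixed point:
  B0 = {m0, n0}
  B1 = {m1, n1}
  B2 = {m3, m5, n3, n5}
  B3 = {m2, m6, m7, n2, n6, n7}
  B4 = {m4, n4}
m0 ∈ B0, n0 ∈ B0 → same block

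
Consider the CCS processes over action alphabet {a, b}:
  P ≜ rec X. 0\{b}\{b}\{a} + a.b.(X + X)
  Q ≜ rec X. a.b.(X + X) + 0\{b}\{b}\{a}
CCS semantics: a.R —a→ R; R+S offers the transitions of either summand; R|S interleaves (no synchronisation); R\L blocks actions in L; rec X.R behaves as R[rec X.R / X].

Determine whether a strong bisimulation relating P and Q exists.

Reachable graph of P (3 states):
  p0 = rec X. 0\{b}\{b}\{a} + a.b.(X + X) | -a-> p1
  p1 = b.((rec X. 0\{b}\{b}\{a} + a.b.(X + X)) + (rec X. 0\{b}\{b}\{a} + a.b.(X + X))) | -b-> p2
  p2 = (rec X. 0\{b}\{b}\{a} + a.b.(X + X)) + (rec X. 0\{b}\{b}\{a} + a.b.(X + X)) | -a-> p1
Reachable graph of Q (3 states):
  q0 = rec X. a.b.(X + X) + 0\{b}\{b}\{a} | -a-> q1
  q1 = b.((rec X. a.b.(X + X) + 0\{b}\{b}\{a}) + (rec X. a.b.(X + X) + 0\{b}\{b}\{a})) | -b-> q2
  q2 = (rec X. a.b.(X + X) + 0\{b}\{b}\{a}) + (rec X. a.b.(X + X) + 0\{b}\{b}\{a}) | -a-> q1
Partition-refinement fixed point:
  B0 = {p0, p2, q0, q2}
  B1 = {p1, q1}
p0 ∈ B0, q0 ∈ B0 → same block

YES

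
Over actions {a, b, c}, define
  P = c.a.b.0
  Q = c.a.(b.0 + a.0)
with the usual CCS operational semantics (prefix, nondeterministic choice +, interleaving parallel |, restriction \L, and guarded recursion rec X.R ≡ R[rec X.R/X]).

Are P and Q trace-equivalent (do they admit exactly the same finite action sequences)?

NO — witness ⟨caa⟩

LTS(P): 4 reachable states
  p0 = c.a.b.0 | -c-> p1
  p1 = a.b.0 | -a-> p2
  p2 = b.0 | -b-> p3
  p3 = 0 | (no moves)
LTS(Q): 4 reachable states
  q0 = c.a.(b.0 + a.0) | -c-> q1
  q1 = a.(b.0 + a.0) | -a-> q2
  q2 = b.0 + a.0 | -a-> q3, -b-> q3
  q3 = 0 | (no moves)
Run σ = ⟨caa⟩ on Q: start {q0}
  step 1 (c): {q1}
  step 2 (a): {q2}
  step 3 (a): {q3}
  Q completes σ.
Run σ = ⟨caa⟩ on P: start {p0}
  step 1 (c): {p1}
  step 2 (a): {p2}
  step 3 (a): ∅ (P stuck)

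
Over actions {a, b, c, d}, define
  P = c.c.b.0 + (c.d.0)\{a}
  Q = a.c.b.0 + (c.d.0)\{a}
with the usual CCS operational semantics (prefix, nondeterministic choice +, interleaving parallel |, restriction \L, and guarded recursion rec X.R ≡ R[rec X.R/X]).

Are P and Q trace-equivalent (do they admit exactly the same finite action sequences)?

Reachable graph of P (6 states):
  u0 = c.c.b.0 + (c.d.0)\{a} :: ··c··> u1, ··c··> u2
  u1 = (d.0)\{a} :: ··d··> u3
  u2 = c.b.0 :: ··c··> u4
  u3 = 0\{a} :: deadlocked
  u4 = b.0 :: ··b··> u5
  u5 = 0 :: deadlocked
Reachable graph of Q (6 states):
  v0 = a.c.b.0 + (c.d.0)\{a} :: ··a··> v1, ··c··> v2
  v1 = c.b.0 :: ··c··> v3
  v2 = (d.0)\{a} :: ··d··> v4
  v3 = b.0 :: ··b··> v5
  v4 = 0\{a} :: deadlocked
  v5 = 0 :: deadlocked
Trace ⟨cc⟩ through P, begin at {u0}:
  [1] c ⇒ {u1, u2}
  [2] c ⇒ {u4}
  P completes σ.
Trace ⟨cc⟩ through Q, begin at {v0}:
  [1] c ⇒ {v2}
  [2] c ⇒ ∅  — Q cannot continue

trace-distinct — witness ⟨cc⟩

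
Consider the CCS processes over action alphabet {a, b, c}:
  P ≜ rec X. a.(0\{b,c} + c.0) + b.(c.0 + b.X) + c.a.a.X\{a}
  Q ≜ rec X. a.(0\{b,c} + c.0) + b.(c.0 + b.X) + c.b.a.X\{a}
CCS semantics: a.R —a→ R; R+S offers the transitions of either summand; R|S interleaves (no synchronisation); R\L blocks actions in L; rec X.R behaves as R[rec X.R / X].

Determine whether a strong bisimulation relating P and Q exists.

P ≁ Q

LTS(P): 10 reachable states
  s0 = rec X. a.(0\{b,c} + c.0) + b.(c.0 + b.X) + c.a.a.X\{a} | --a--▸ s1, --b--▸ s2, --c--▸ s3
  s1 = 0\{b,c} + c.0 | --c--▸ s4
  s2 = c.0 + b.(rec X. a.(0\{b,c} + c.0) + b.(c.0 + b.X) + c.a.a.X\{a}) | --b--▸ s0, --c--▸ s4
  s3 = a.a.(rec X. a.(0\{b,c} + c.0) + b.(c.0 + b.X) + c.a.a.X\{a})\{a} | --a--▸ s5
  s4 = 0 | stopped
  s5 = a.(rec X. a.(0\{b,c} + c.0) + b.(c.0 + b.X) + c.a.a.X\{a})\{a} | --a--▸ s6
  s6 = (rec X. a.(0\{b,c} + c.0) + b.(c.0 + b.X) + c.a.a.X\{a})\{a} | --b--▸ s7, --c--▸ s8
  s7 = (c.0 + b.(rec X. a.(0\{b,c} + c.0) + b.(c.0 + b.X) + c.a.a.X\{a}))\{a} | --b--▸ s6, --c--▸ s9
  s8 = (a.a.(rec X. a.(0\{b,c} + c.0) + b.(c.0 + b.X) + c.a.a.X\{a})\{a})\{a} | stopped
  s9 = 0\{a} | stopped
LTS(Q): 11 reachable states
  t0 = rec X. a.(0\{b,c} + c.0) + b.(c.0 + b.X) + c.b.a.X\{a} | --a--▸ t1, --b--▸ t2, --c--▸ t3
  t1 = 0\{b,c} + c.0 | --c--▸ t4
  t2 = c.0 + b.(rec X. a.(0\{b,c} + c.0) + b.(c.0 + b.X) + c.b.a.X\{a}) | --b--▸ t0, --c--▸ t4
  t3 = b.a.(rec X. a.(0\{b,c} + c.0) + b.(c.0 + b.X) + c.b.a.X\{a})\{a} | --b--▸ t5
  t4 = 0 | stopped
  t5 = a.(rec X. a.(0\{b,c} + c.0) + b.(c.0 + b.X) + c.b.a.X\{a})\{a} | --a--▸ t6
  t6 = (rec X. a.(0\{b,c} + c.0) + b.(c.0 + b.X) + c.b.a.X\{a})\{a} | --b--▸ t7, --c--▸ t8
  t7 = (c.0 + b.(rec X. a.(0\{b,c} + c.0) + b.(c.0 + b.X) + c.b.a.X\{a}))\{a} | --b--▸ t6, --c--▸ t9
  t8 = (b.a.(rec X. a.(0\{b,c} + c.0) + b.(c.0 + b.X) + c.b.a.X\{a})\{a})\{a} | --b--▸ t10
  t9 = 0\{a} | stopped
  t10 = (a.(rec X. a.(0\{b,c} + c.0) + b.(c.0 + b.X) + c.b.a.X\{a})\{a})\{a} | stopped
Partition-refinement fixed point:
  B0 = {s0}
  B1 = {s2}
  B2 = {s4, s8, s9, t10, t4, t9}
  B3 = {s1, t1}
  B4 = {s3}
  B5 = {s5}
  B6 = {s6, s7}
  B7 = {t0}
  B8 = {t3}
  B9 = {t5}
  B10 = {t6}
  B11 = {t7}
  B12 = {t8}
  B13 = {t2}
s0 ∈ B0, t0 ∈ B7 → different blocks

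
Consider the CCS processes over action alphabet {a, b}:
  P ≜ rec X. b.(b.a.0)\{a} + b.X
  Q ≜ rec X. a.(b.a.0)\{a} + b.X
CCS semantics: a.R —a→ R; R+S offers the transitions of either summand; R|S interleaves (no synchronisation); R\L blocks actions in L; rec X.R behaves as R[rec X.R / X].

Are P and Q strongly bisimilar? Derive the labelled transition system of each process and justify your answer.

LTS(P): 3 reachable states
  s0 = rec X. b.(b.a.0)\{a} + b.X → --b--▸ s0, --b--▸ s1
  s1 = (b.a.0)\{a} → --b--▸ s2
  s2 = (a.0)\{a} → ·
LTS(Q): 3 reachable states
  t0 = rec X. a.(b.a.0)\{a} + b.X → --a--▸ t1, --b--▸ t0
  t1 = (b.a.0)\{a} → --b--▸ t2
  t2 = (a.0)\{a} → ·
Partition-refinement fixed point:
  B0 = {s0}
  B1 = {s1, t1}
  B2 = {s2, t2}
  B3 = {t0}
s0 ∈ B0, t0 ∈ B3 → different blocks

not bisimilar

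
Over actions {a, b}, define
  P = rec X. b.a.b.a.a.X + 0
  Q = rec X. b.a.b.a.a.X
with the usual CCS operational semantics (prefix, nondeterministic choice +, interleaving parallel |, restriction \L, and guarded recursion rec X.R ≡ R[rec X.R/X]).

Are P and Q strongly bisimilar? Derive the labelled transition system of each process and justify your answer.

LTS(P): 5 reachable states
  s0 = rec X. b.a.b.a.a.X + 0 → --b--▸ s1
  s1 = a.b.a.a.(rec X. b.a.b.a.a.X + 0) → --a--▸ s2
  s2 = b.a.a.(rec X. b.a.b.a.a.X + 0) → --b--▸ s3
  s3 = a.a.(rec X. b.a.b.a.a.X + 0) → --a--▸ s4
  s4 = a.(rec X. b.a.b.a.a.X + 0) → --a--▸ s0
LTS(Q): 5 reachable states
  t0 = rec X. b.a.b.a.a.X → --b--▸ t1
  t1 = a.b.a.a.(rec X. b.a.b.a.a.X) → --a--▸ t2
  t2 = b.a.a.(rec X. b.a.b.a.a.X) → --b--▸ t3
  t3 = a.a.(rec X. b.a.b.a.a.X) → --a--▸ t4
  t4 = a.(rec X. b.a.b.a.a.X) → --a--▸ t0
Coarsest stable partition (strong bisimilarity classes):
  B0 = {s0, t0}
  B1 = {s1, t1}
  B2 = {s2, t2}
  B3 = {s3, t3}
  B4 = {s4, t4}
s0 ∈ B0, t0 ∈ B0 → same block

YES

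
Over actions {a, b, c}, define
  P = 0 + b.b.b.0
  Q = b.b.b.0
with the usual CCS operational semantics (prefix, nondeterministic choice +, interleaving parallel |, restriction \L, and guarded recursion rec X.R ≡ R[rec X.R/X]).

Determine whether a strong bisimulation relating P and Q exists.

LTS(P): 4 reachable states
  p0 = 0 + b.b.b.0 ⊢ =b=> p1
  p1 = b.b.0 ⊢ =b=> p2
  p2 = b.0 ⊢ =b=> p3
  p3 = 0 ⊢ stopped
LTS(Q): 4 reachable states
  q0 = b.b.b.0 ⊢ =b=> q1
  q1 = b.b.0 ⊢ =b=> q2
  q2 = b.0 ⊢ =b=> q3
  q3 = 0 ⊢ stopped
Coarsest stable partition (strong bisimilarity classes):
  B0 = {p0, q0}
  B1 = {p1, q1}
  B2 = {p2, q2}
  B3 = {p3, q3}
p0 ∈ B0, q0 ∈ B0 → same block

bisimilar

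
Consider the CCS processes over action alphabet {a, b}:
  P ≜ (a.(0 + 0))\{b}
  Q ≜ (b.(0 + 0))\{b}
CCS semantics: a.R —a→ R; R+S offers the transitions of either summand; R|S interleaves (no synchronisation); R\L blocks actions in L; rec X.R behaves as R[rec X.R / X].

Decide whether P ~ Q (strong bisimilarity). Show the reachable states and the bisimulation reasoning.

P ≁ Q

LTS(P): 2 reachable states
  m0 = (a.(0 + 0))\{b} | --a--▸ m1
  m1 = (0 + 0)\{b} | ·
LTS(Q): 1 reachable states
  n0 = (b.(0 + 0))\{b} | ·
Partition-refinement fixed point:
  B0 = {m0}
  B1 = {m1, n0}
m0 ∈ B0, n0 ∈ B1 → different blocks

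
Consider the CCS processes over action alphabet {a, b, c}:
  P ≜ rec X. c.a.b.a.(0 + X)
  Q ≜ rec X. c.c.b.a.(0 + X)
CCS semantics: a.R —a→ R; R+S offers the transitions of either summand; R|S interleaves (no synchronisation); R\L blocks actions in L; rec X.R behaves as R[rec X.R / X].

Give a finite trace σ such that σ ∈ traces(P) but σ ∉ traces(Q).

P's transition system — 5 states:
  s0 = rec X. c.a.b.a.(0 + X) → --c--▸ s1
  s1 = a.b.a.(0 + (rec X. c.a.b.a.(0 + X))) → --a--▸ s2
  s2 = b.a.(0 + (rec X. c.a.b.a.(0 + X))) → --b--▸ s3
  s3 = a.(0 + (rec X. c.a.b.a.(0 + X))) → --a--▸ s4
  s4 = 0 + (rec X. c.a.b.a.(0 + X)) → --c--▸ s1
Q's transition system — 5 states:
  t0 = rec X. c.c.b.a.(0 + X) → --c--▸ t1
  t1 = c.b.a.(0 + (rec X. c.c.b.a.(0 + X))) → --c--▸ t2
  t2 = b.a.(0 + (rec X. c.c.b.a.(0 + X))) → --b--▸ t3
  t3 = a.(0 + (rec X. c.c.b.a.(0 + X))) → --a--▸ t4
  t4 = 0 + (rec X. c.c.b.a.(0 + X)) → --c--▸ t1
Trace ⟨ca⟩ through P, begin at {s0}:
  step 1 (c): {s1}
  step 2 (a): {s2}
  ✓ P
Trace ⟨ca⟩ through Q, begin at {t0}:
  step 1 (c): {t1}
  step 2 (a): ∅ (Q stuck)

ca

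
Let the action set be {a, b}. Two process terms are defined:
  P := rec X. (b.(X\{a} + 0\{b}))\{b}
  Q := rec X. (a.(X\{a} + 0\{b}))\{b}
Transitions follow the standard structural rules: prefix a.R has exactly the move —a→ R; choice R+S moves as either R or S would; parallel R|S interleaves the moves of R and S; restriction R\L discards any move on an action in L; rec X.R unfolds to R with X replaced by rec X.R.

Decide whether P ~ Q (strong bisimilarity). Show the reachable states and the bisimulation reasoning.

P's transition system — 1 states:
  u0 = rec X. (b.(X\{a} + 0\{b}))\{b} | deadlocked
Q's transition system — 2 states:
  v0 = rec X. (a.(X\{a} + 0\{b}))\{b} | —a→ v1
  v1 = ((rec X. (a.(X\{a} + 0\{b}))\{b})\{a} + 0\{b})\{b} | deadlocked
Partition-refinement fixed point:
  B0 = {u0, v1}
  B1 = {v0}
u0 ∈ B0, v0 ∈ B1 → different blocks

P ≁ Q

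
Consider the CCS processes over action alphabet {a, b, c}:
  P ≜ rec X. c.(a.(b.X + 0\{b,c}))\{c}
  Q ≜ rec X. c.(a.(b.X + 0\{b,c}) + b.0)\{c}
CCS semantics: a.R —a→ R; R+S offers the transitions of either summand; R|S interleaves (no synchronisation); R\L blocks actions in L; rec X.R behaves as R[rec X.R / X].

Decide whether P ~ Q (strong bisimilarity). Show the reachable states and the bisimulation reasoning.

P ≁ Q

Reachable graph of P (4 states):
  s0 = rec X. c.(a.(b.X + 0\{b,c}))\{c} has moves =c=> s1
  s1 = (a.(b.(rec X. c.(a.(b.X + 0\{b,c}))\{c}) + 0\{b,c}))\{c} has moves =a=> s2
  s2 = (b.(rec X. c.(a.(b.X + 0\{b,c}))\{c}) + 0\{b,c})\{c} has moves =b=> s3
  s3 = (rec X. c.(a.(b.X + 0\{b,c}))\{c})\{c} has moves stopped
Reachable graph of Q (5 states):
  t0 = rec X. c.(a.(b.X + 0\{b,c}) + b.0)\{c} has moves =c=> t1
  t1 = (a.(b.(rec X. c.(a.(b.X + 0\{b,c}) + b.0)\{c}) + 0\{b,c}) + b.0)\{c} has moves =a=> t2, =b=> t3
  t2 = (b.(rec X. c.(a.(b.X + 0\{b,c}) + b.0)\{c}) + 0\{b,c})\{c} has moves =b=> t4
  t3 = 0\{c} has moves stopped
  t4 = (rec X. c.(a.(b.X + 0\{b,c}) + b.0)\{c})\{c} has moves stopped
Coarsest stable partition (strong bisimilarity classes):
  B0 = {s0}
  B1 = {s1}
  B2 = {s2, t2}
  B3 = {s3, t3, t4}
  B4 = {t0}
  B5 = {t1}
s0 ∈ B0, t0 ∈ B4 → different blocks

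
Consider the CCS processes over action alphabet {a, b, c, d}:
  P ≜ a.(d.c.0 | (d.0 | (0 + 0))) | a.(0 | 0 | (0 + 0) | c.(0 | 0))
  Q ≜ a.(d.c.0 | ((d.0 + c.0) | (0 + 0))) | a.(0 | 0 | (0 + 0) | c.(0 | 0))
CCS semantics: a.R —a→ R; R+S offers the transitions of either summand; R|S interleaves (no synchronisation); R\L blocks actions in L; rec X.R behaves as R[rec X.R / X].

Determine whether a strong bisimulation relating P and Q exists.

NO

LTS(P): 21 reachable states
  m0 = a.(d.c.0 | (d.0 | (0 + 0))) | a.(0 | 0 | (0 + 0) | c.(0 | 0)) has moves ··a··> m1, ··a··> m2
  m1 = a.(d.c.0 | (d.0 | (0 + 0))) | (0 | 0 | (0 + 0) | c.(0 | 0)) has moves ··a··> m3, ··c··> m4
  m2 = d.c.0 | (d.0 | (0 + 0)) | a.(0 | 0 | (0 + 0) | c.(0 | 0)) has moves ··a··> m3, ··d··> m5, ··d··> m6
  m3 = d.c.0 | (d.0 | (0 + 0)) | (0 | 0 | (0 + 0) | c.(0 | 0)) has moves ··c··> m7, ··d··> m8, ··d··> m9
  m4 = a.(d.c.0 | (d.0 | (0 + 0))) | (0 | 0 | (0 + 0) | (0 | 0)) has moves ··a··> m7
  m5 = c.0 | (d.0 | (0 + 0)) | a.(0 | 0 | (0 + 0) | c.(0 | 0)) has moves ··a··> m8, ··c··> m10, ··d··> m11
  m6 = d.c.0 | (0 | (0 + 0)) | a.(0 | 0 | (0 + 0) | c.(0 | 0)) has moves ··a··> m9, ··d··> m11
  m7 = d.c.0 | (d.0 | (0 + 0)) | (0 | 0 | (0 + 0) | (0 | 0)) has moves ··d··> m12, ··d··> m13
  m8 = c.0 | (d.0 | (0 + 0)) | (0 | 0 | (0 + 0) | c.(0 | 0)) has moves ··c··> m12, ··c··> m14, ··d··> m15
  m9 = d.c.0 | (0 | (0 + 0)) | (0 | 0 | (0 + 0) | c.(0 | 0)) has moves ··c··> m13, ··d··> m15
  m10 = 0 | (d.0 | (0 + 0)) | a.(0 | 0 | (0 + 0) | c.(0 | 0)) has moves ··a··> m14, ··d··> m16
  m11 = c.0 | (0 | (0 + 0)) | a.(0 | 0 | (0 + 0) | c.(0 | 0)) has moves ··a··> m15, ··c··> m16
  m12 = c.0 | (d.0 | (0 + 0)) | (0 | 0 | (0 + 0) | (0 | 0)) has moves ··c··> m17, ··d··> m18
  m13 = d.c.0 | (0 | (0 + 0)) | (0 | 0 | (0 + 0) | (0 | 0)) has moves ··d··> m18
  m14 = 0 | (d.0 | (0 + 0)) | (0 | 0 | (0 + 0) | c.(0 | 0)) has moves ··c··> m17, ··d··> m19
  m15 = c.0 | (0 | (0 + 0)) | (0 | 0 | (0 + 0) | c.(0 | 0)) has moves ··c··> m18, ··c··> m19
  m16 = 0 | (0 | (0 + 0)) | a.(0 | 0 | (0 + 0) | c.(0 | 0)) has moves ··a··> m19
  m17 = 0 | (d.0 | (0 + 0)) | (0 | 0 | (0 + 0) | (0 | 0)) has moves ··d··> m20
  m18 = c.0 | (0 | (0 + 0)) | (0 | 0 | (0 + 0) | (0 | 0)) has moves ··c··> m20
  m19 = 0 | (0 | (0 + 0)) | (0 | 0 | (0 + 0) | c.(0 | 0)) has moves ··c··> m20
  m20 = 0 | (0 | (0 + 0)) | (0 | 0 | (0 + 0) | (0 | 0)) has moves (no moves)
LTS(Q): 21 reachable states
  n0 = a.(d.c.0 | ((d.0 + c.0) | (0 + 0))) | a.(0 | 0 | (0 + 0) | c.(0 | 0)) has moves ··a··> n1, ··a··> n2
  n1 = a.(d.c.0 | ((d.0 + c.0) | (0 + 0))) | (0 | 0 | (0 + 0) | c.(0 | 0)) has moves ··a··> n3, ··c··> n4
  n2 = d.c.0 | ((d.0 + c.0) | (0 + 0)) | a.(0 | 0 | (0 + 0) | c.(0 | 0)) has moves ··a··> n3, ··c··> n5, ··d··> n5, ··d··> n6
  n3 = d.c.0 | ((d.0 + c.0) | (0 + 0)) | (0 | 0 | (0 + 0) | c.(0 | 0)) has moves ··c··> n7, ··c··> n8, ··d··> n8, ··d··> n9
  n4 = a.(d.c.0 | ((d.0 + c.0) | (0 + 0))) | (0 | 0 | (0 + 0) | (0 | 0)) has moves ··a··> n7
  n5 = d.c.0 | (0 | (0 + 0)) | a.(0 | 0 | (0 + 0) | c.(0 | 0)) has moves ··a··> n8, ··d··> n10
  n6 = c.0 | ((d.0 + c.0) | (0 + 0)) | a.(0 | 0 | (0 + 0) | c.(0 | 0)) has moves ··a··> n9, ··c··> n10, ··c··> n11, ··d··> n10
  n7 = d.c.0 | ((d.0 + c.0) | (0 + 0)) | (0 | 0 | (0 + 0) | (0 | 0)) has moves ··c··> n12, ··d··> n12, ··d··> n13
  n8 = d.c.0 | (0 | (0 + 0)) | (0 | 0 | (0 + 0) | c.(0 | 0)) has moves ··c··> n12, ··d··> n14
  n9 = c.0 | ((d.0 + c.0) | (0 + 0)) | (0 | 0 | (0 + 0) | c.(0 | 0)) has moves ··c··> n13, ··c··> n14, ··c··> n15, ··d··> n14
  n10 = c.0 | (0 | (0 + 0)) | a.(0 | 0 | (0 + 0) | c.(0 | 0)) has moves ··a··> n14, ··c··> n16
  n11 = 0 | ((d.0 + c.0) | (0 + 0)) | a.(0 | 0 | (0 + 0) | c.(0 | 0)) has moves ··a··> n15, ··c··> n16, ··d··> n16
  n12 = d.c.0 | (0 | (0 + 0)) | (0 | 0 | (0 + 0) | (0 | 0)) has moves ··d··> n17
  n13 = c.0 | ((d.0 + c.0) | (0 + 0)) | (0 | 0 | (0 + 0) | (0 | 0)) has moves ··c··> n17, ··c··> n18, ··d··> n17
  n14 = c.0 | (0 | (0 + 0)) | (0 | 0 | (0 + 0) | c.(0 | 0)) has moves ··c··> n17, ··c··> n19
  n15 = 0 | ((d.0 + c.0) | (0 + 0)) | (0 | 0 | (0 + 0) | c.(0 | 0)) has moves ··c··> n18, ··c··> n19, ··d··> n19
  n16 = 0 | (0 | (0 + 0)) | a.(0 | 0 | (0 + 0) | c.(0 | 0)) has moves ··a··> n19
  n17 = c.0 | (0 | (0 + 0)) | (0 | 0 | (0 + 0) | (0 | 0)) has moves ··c··> n20
  n18 = 0 | ((d.0 + c.0) | (0 + 0)) | (0 | 0 | (0 + 0) | (0 | 0)) has moves ··c··> n20, ··d··> n20
  n19 = 0 | (0 | (0 + 0)) | (0 | 0 | (0 + 0) | c.(0 | 0)) has moves ··c··> n20
  n20 = 0 | (0 | (0 + 0)) | (0 | 0 | (0 + 0) | (0 | 0)) has moves (no moves)
Bisimilarity quotient blocks:
  B0 = {m0}
  B1 = {m2}
  B2 = {m6, n5}
  B3 = {m11, n10}
  B4 = {m16, n16}
  B5 = {m18, m19, n17, n19}
  B6 = {m20, n20}
  B7 = {m15, n14}
  B8 = {m9, n8}
  B9 = {m13, n12}
  B10 = {m5}
  B11 = {m10}
  B12 = {m12, m14}
  B13 = {m17}
  B14 = {m8}
  B15 = {m3}
  B16 = {m7}
  B17 = {m1}
  B18 = {m4}
  B19 = {n0}
  B20 = {n2}
  B21 = {n3}
  B22 = {n9}
  B23 = {n13, n15}
  B24 = {n18}
  B25 = {n7}
  B26 = {n6}
  B27 = {n11}
  B28 = {n1}
  B29 = {n4}
m0 ∈ B0, n0 ∈ B19 → different blocks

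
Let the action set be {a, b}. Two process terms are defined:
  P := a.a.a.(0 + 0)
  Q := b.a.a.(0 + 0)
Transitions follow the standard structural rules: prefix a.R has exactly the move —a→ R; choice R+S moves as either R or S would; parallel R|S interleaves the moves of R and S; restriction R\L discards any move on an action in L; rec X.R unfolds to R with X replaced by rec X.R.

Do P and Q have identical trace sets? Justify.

LTS(P): 4 reachable states
  s0 = a.a.a.(0 + 0) ⊢ -a-> s1
  s1 = a.a.(0 + 0) ⊢ -a-> s2
  s2 = a.(0 + 0) ⊢ -a-> s3
  s3 = 0 + 0 ⊢ deadlocked
LTS(Q): 4 reachable states
  t0 = b.a.a.(0 + 0) ⊢ -b-> t1
  t1 = a.a.(0 + 0) ⊢ -a-> t2
  t2 = a.(0 + 0) ⊢ -a-> t3
  t3 = 0 + 0 ⊢ deadlocked
Executing a from P (initial set {s0}):
  [1] a ⇒ {s1}
  P completes σ.
Executing a from Q (initial set {t0}):
  [1] a ⇒ ∅  — Q cannot continue

trace-distinct — witness ⟨a⟩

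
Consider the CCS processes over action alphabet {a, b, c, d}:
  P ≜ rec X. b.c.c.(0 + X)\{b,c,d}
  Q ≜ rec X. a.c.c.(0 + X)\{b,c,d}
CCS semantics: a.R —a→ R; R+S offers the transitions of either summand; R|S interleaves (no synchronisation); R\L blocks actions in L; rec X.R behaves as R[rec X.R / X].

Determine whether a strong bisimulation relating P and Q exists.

NO

LTS(P): 4 reachable states
  u0 = rec X. b.c.c.(0 + X)\{b,c,d} has moves ··b··> u1
  u1 = c.c.(0 + (rec X. b.c.c.(0 + X)\{b,c,d}))\{b,c,d} has moves ··c··> u2
  u2 = c.(0 + (rec X. b.c.c.(0 + X)\{b,c,d}))\{b,c,d} has moves ··c··> u3
  u3 = (0 + (rec X. b.c.c.(0 + X)\{b,c,d}))\{b,c,d} has moves deadlocked
LTS(Q): 5 reachable states
  v0 = rec X. a.c.c.(0 + X)\{b,c,d} has moves ··a··> v1
  v1 = c.c.(0 + (rec X. a.c.c.(0 + X)\{b,c,d}))\{b,c,d} has moves ··c··> v2
  v2 = c.(0 + (rec X. a.c.c.(0 + X)\{b,c,d}))\{b,c,d} has moves ··c··> v3
  v3 = (0 + (rec X. a.c.c.(0 + X)\{b,c,d}))\{b,c,d} has moves ··a··> v4
  v4 = (c.c.(0 + (rec X. a.c.c.(0 + X)\{b,c,d}))\{b,c,d})\{b,c,d} has moves deadlocked
Coarsest stable partition (strong bisimilarity classes):
  B0 = {u0}
  B1 = {u1}
  B2 = {u2}
  B3 = {u3, v4}
  B4 = {v0}
  B5 = {v1}
  B6 = {v2}
  B7 = {v3}
u0 ∈ B0, v0 ∈ B4 → different blocks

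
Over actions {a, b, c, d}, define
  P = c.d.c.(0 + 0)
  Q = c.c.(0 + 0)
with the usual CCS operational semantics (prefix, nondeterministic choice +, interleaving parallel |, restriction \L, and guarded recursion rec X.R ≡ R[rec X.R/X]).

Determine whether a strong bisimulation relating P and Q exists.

P's transition system — 4 states:
  m0 = c.d.c.(0 + 0) has moves ··c··> m1
  m1 = d.c.(0 + 0) has moves ··d··> m2
  m2 = c.(0 + 0) has moves ··c··> m3
  m3 = 0 + 0 has moves stopped
Q's transition system — 3 states:
  n0 = c.c.(0 + 0) has moves ··c··> n1
  n1 = c.(0 + 0) has moves ··c··> n2
  n2 = 0 + 0 has moves stopped
Bisimilarity quotient blocks:
  B0 = {m0}
  B1 = {m1}
  B2 = {m2, n1}
  B3 = {m3, n2}
  B4 = {n0}
m0 ∈ B0, n0 ∈ B4 → different blocks

not bisimilar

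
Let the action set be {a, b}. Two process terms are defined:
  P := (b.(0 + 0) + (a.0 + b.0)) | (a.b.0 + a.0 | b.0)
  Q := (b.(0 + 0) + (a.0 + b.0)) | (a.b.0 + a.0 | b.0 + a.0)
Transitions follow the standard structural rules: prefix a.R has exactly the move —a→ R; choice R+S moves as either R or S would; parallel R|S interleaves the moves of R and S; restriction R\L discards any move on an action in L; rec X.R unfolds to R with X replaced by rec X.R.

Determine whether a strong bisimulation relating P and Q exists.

Reachable graph of P (18 states):
  m0 = (b.(0 + 0) + (a.0 + b.0)) | (a.b.0 + a.0 | b.0) → —a→ m1, —a→ m2, —a→ m3, —b→ m3, —b→ m4, —b→ m5
  m1 = (b.(0 + 0) + (a.0 + b.0)) | (0 | b.0) → —a→ m6, —b→ m6, —b→ m7, —b→ m8
  m2 = (b.(0 + 0) + (a.0 + b.0)) | b.0 → —a→ m9, —b→ m10, —b→ m11, —b→ m9
  m3 = 0 | (a.b.0 + a.0 | b.0) → —a→ m6, —a→ m9, —b→ m12
  m4 = (0 + 0) | (a.b.0 + a.0 | b.0) → —a→ m10, —a→ m7, —b→ m13
  m5 = (b.(0 + 0) + (a.0 + b.0)) | (a.0 | 0) → —a→ m12, —a→ m8, —b→ m12, —b→ m13
  m6 = 0 | (0 | b.0) → —b→ m14
  m7 = (0 + 0) | (0 | b.0) → —b→ m15
  m8 = (b.(0 + 0) + (a.0 + b.0)) | (0 | 0) → —a→ m14, —b→ m14, —b→ m15
  m9 = 0 | b.0 → —b→ m16
  m10 = (0 + 0) | b.0 → —b→ m17
  m11 = (b.(0 + 0) + (a.0 + b.0)) | 0 → —a→ m16, —b→ m16, —b→ m17
  m12 = 0 | (a.0 | 0) → —a→ m14
  m13 = (0 + 0) | (a.0 | 0) → —a→ m15
  m14 = 0 | (0 | 0) → stopped
  m15 = (0 + 0) | (0 | 0) → stopped
  m16 = 0 | 0 → stopped
  m17 = (0 + 0) | 0 → stopped
Reachable graph of Q (18 states):
  n0 = (b.(0 + 0) + (a.0 + b.0)) | (a.b.0 + a.0 | b.0 + a.0) → —a→ n1, —a→ n2, —a→ n3, —a→ n4, —b→ n4, —b→ n5, —b→ n6
  n1 = (b.(0 + 0) + (a.0 + b.0)) | (0 | b.0) → —a→ n7, —b→ n7, —b→ n8, —b→ n9
  n2 = (b.(0 + 0) + (a.0 + b.0)) | 0 → —a→ n10, —b→ n10, —b→ n11
  n3 = (b.(0 + 0) + (a.0 + b.0)) | b.0 → —a→ n12, —b→ n12, —b→ n13, —b→ n2
  n4 = 0 | (a.b.0 + a.0 | b.0 + a.0) → —a→ n10, —a→ n12, —a→ n7, —b→ n14
  n5 = (0 + 0) | (a.b.0 + a.0 | b.0 + a.0) → —a→ n11, —a→ n13, —a→ n8, —b→ n15
  n6 = (b.(0 + 0) + (a.0 + b.0)) | (a.0 | 0) → —a→ n14, —a→ n9, —b→ n14, —b→ n15
  n7 = 0 | (0 | b.0) → —b→ n16
  n8 = (0 + 0) | (0 | b.0) → —b→ n17
  n9 = (b.(0 + 0) + (a.0 + b.0)) | (0 | 0) → —a→ n16, —b→ n16, —b→ n17
  n10 = 0 | 0 → stopped
  n11 = (0 + 0) | 0 → stopped
  n12 = 0 | b.0 → —b→ n10
  n13 = (0 + 0) | b.0 → —b→ n11
  n14 = 0 | (a.0 | 0) → —a→ n16
  n15 = (0 + 0) | (a.0 | 0) → —a→ n17
  n16 = 0 | (0 | 0) → stopped
  n17 = (0 + 0) | (0 | 0) → stopped
Bisimilarity quotient blocks:
  B0 = {m0}
  B1 = {m5, n6}
  B2 = {m11, m8, n2, n9}
  B3 = {m14, m15, m16, m17, n10, n11, n16, n17}
  B4 = {m12, m13, n14, n15}
  B5 = {m3, m4}
  B6 = {m10, m6, m7, m9, n12, n13, n7, n8}
  B7 = {m1, m2, n1, n3}
  B8 = {n0}
  B9 = {n4, n5}
m0 ∈ B0, n0 ∈ B8 → different blocks

not bisimilar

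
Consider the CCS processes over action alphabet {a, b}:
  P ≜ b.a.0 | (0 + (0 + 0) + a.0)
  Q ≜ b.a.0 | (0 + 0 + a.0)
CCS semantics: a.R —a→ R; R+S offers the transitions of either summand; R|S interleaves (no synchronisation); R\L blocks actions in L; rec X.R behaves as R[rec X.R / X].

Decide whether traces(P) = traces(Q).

P's transition system — 6 states:
  u0 = b.a.0 | (0 + (0 + 0) + a.0) has moves -a-> u1, -b-> u2
  u1 = b.a.0 | 0 has moves -b-> u3
  u2 = a.0 | (0 + (0 + 0) + a.0) has moves -a-> u3, -a-> u4
  u3 = a.0 | 0 has moves -a-> u5
  u4 = 0 | (0 + (0 + 0) + a.0) has moves -a-> u5
  u5 = 0 | 0 has moves deadlocked
Q's transition system — 6 states:
  v0 = b.a.0 | (0 + 0 + a.0) has moves -a-> v1, -b-> v2
  v1 = b.a.0 | 0 has moves -b-> v3
  v2 = a.0 | (0 + 0 + a.0) has moves -a-> v3, -a-> v4
  v3 = a.0 | 0 has moves -a-> v5
  v4 = 0 | (0 + 0 + a.0) has moves -a-> v5
  v5 = 0 | 0 has moves deadlocked
Bisimilarity quotient blocks:
  B0 = {u0, v0}
  B1 = {u1, v1}
  B2 = {u3, u4, v3, v4}
  B3 = {u5, v5}
  B4 = {u2, v2}
u0 ∈ B0, v0 ∈ B0 → same block
Bisimilar ⇒ trace-equivalent.

trace-equivalent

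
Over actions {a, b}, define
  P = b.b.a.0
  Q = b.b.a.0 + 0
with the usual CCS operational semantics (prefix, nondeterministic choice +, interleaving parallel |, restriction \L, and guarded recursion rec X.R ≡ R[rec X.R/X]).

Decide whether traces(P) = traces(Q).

trace-equivalent

LTS(P): 4 reachable states
  u0 = b.b.a.0 | -b-> u1
  u1 = b.a.0 | -b-> u2
  u2 = a.0 | -a-> u3
  u3 = 0 | ∅
LTS(Q): 4 reachable states
  v0 = b.b.a.0 + 0 | -b-> v1
  v1 = b.a.0 | -b-> v2
  v2 = a.0 | -a-> v3
  v3 = 0 | ∅
Partition-refinement fixed point:
  B0 = {u0, v0}
  B1 = {u1, v1}
  B2 = {u2, v2}
  B3 = {u3, v3}
u0 ∈ B0, v0 ∈ B0 → same block
Bisimilar ⇒ trace-equivalent.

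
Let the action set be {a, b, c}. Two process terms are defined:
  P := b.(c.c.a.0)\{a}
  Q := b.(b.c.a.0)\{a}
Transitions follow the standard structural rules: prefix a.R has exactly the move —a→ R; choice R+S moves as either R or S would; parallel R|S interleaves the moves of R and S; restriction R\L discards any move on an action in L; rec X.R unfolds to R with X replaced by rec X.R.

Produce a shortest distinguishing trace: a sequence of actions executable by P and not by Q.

LTS(P): 4 reachable states
  p0 = b.(c.c.a.0)\{a} :: -b-> p1
  p1 = (c.c.a.0)\{a} :: -c-> p2
  p2 = (c.a.0)\{a} :: -c-> p3
  p3 = (a.0)\{a} :: deadlocked
LTS(Q): 4 reachable states
  q0 = b.(b.c.a.0)\{a} :: -b-> q1
  q1 = (b.c.a.0)\{a} :: -b-> q2
  q2 = (c.a.0)\{a} :: -c-> q3
  q3 = (a.0)\{a} :: deadlocked
Run σ = ⟨bc⟩ on P: start {p0}
  [1] b ⇒ {p1}
  [2] c ⇒ {p2}
  — P admits the full trace.
Run σ = ⟨bc⟩ on Q: start {q0}
  [1] b ⇒ {q1}
  [2] c ⇒ no successor for Q

bc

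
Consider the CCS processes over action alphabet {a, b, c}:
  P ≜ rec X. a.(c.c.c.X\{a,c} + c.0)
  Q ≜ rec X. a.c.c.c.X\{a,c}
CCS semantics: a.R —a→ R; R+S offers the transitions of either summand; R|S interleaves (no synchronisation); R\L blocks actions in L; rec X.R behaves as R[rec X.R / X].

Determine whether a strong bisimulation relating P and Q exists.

Reachable graph of P (6 states):
  m0 = rec X. a.(c.c.c.X\{a,c} + c.0) | -a-> m1
  m1 = c.c.c.(rec X. a.(c.c.c.X\{a,c} + c.0))\{a,c} + c.0 | -c-> m2, -c-> m3
  m2 = 0 | ∅
  m3 = c.c.(rec X. a.(c.c.c.X\{a,c} + c.0))\{a,c} | -c-> m4
  m4 = c.(rec X. a.(c.c.c.X\{a,c} + c.0))\{a,c} | -c-> m5
  m5 = (rec X. a.(c.c.c.X\{a,c} + c.0))\{a,c} | ∅
Reachable graph of Q (5 states):
  n0 = rec X. a.c.c.c.X\{a,c} | -a-> n1
  n1 = c.c.c.(rec X. a.c.c.c.X\{a,c})\{a,c} | -c-> n2
  n2 = c.c.(rec X. a.c.c.c.X\{a,c})\{a,c} | -c-> n3
  n3 = c.(rec X. a.c.c.c.X\{a,c})\{a,c} | -c-> n4
  n4 = (rec X. a.c.c.c.X\{a,c})\{a,c} | ∅
Partition-refinement fixed point:
  B0 = {m0}
  B1 = {m1}
  B2 = {m3, n2}
  B3 = {m4, n3}
  B4 = {m2, m5, n4}
  B5 = {n0}
  B6 = {n1}
m0 ∈ B0, n0 ∈ B5 → different blocks

P ≁ Q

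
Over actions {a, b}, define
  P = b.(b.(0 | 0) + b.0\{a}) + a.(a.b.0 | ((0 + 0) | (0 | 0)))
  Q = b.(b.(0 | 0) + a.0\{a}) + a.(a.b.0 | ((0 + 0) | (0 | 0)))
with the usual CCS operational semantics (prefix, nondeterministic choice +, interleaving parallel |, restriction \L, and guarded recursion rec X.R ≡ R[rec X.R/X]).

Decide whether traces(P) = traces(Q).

P's transition system — 7 states:
  p0 = b.(b.(0 | 0) + b.0\{a}) + a.(a.b.0 | ((0 + 0) | (0 | 0))) → -a-> p1, -b-> p2
  p1 = a.b.0 | ((0 + 0) | (0 | 0)) → -a-> p3
  p2 = b.(0 | 0) + b.0\{a} → -b-> p4, -b-> p5
  p3 = b.0 | ((0 + 0) | (0 | 0)) → -b-> p6
  p4 = 0 | 0 → ∅
  p5 = 0\{a} → ∅
  p6 = 0 | ((0 + 0) | (0 | 0)) → ∅
Q's transition system — 7 states:
  q0 = b.(b.(0 | 0) + a.0\{a}) + a.(a.b.0 | ((0 + 0) | (0 | 0))) → -a-> q1, -b-> q2
  q1 = a.b.0 | ((0 + 0) | (0 | 0)) → -a-> q3
  q2 = b.(0 | 0) + a.0\{a} → -a-> q4, -b-> q5
  q3 = b.0 | ((0 + 0) | (0 | 0)) → -b-> q6
  q4 = 0\{a} → ∅
  q5 = 0 | 0 → ∅
  q6 = 0 | ((0 + 0) | (0 | 0)) → ∅
Trace ⟨ba⟩ through Q, begin at {q0}:
  step 1 (b): {q2}
  step 2 (a): {q4}
  ✓ Q
Trace ⟨ba⟩ through P, begin at {p0}:
  step 1 (b): {p2}
  step 2 (a): no successor for P

NO — witness ⟨ba⟩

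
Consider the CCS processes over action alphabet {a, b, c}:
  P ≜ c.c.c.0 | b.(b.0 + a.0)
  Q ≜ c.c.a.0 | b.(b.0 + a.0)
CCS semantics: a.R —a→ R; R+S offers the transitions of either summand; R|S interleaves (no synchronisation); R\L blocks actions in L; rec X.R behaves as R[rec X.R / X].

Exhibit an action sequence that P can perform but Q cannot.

Reachable graph of P (12 states):
  u0 = c.c.c.0 | b.(b.0 + a.0) :: ··b··> u1, ··c··> u2
  u1 = c.c.c.0 | (b.0 + a.0) :: ··a··> u3, ··b··> u3, ··c··> u4
  u2 = c.c.0 | b.(b.0 + a.0) :: ··b··> u4, ··c··> u5
  u3 = c.c.c.0 | 0 :: ··c··> u6
  u4 = c.c.0 | (b.0 + a.0) :: ··a··> u6, ··b··> u6, ··c··> u7
  u5 = c.0 | b.(b.0 + a.0) :: ··b··> u7, ··c··> u8
  u6 = c.c.0 | 0 :: ··c··> u9
  u7 = c.0 | (b.0 + a.0) :: ··a··> u9, ··b··> u9, ··c··> u10
  u8 = 0 | b.(b.0 + a.0) :: ··b··> u10
  u9 = c.0 | 0 :: ··c··> u11
  u10 = 0 | (b.0 + a.0) :: ··a··> u11, ··b··> u11
  u11 = 0 | 0 :: stopped
Reachable graph of Q (12 states):
  v0 = c.c.a.0 | b.(b.0 + a.0) :: ··b··> v1, ··c··> v2
  v1 = c.c.a.0 | (b.0 + a.0) :: ··a··> v3, ··b··> v3, ··c··> v4
  v2 = c.a.0 | b.(b.0 + a.0) :: ··b··> v4, ··c··> v5
  v3 = c.c.a.0 | 0 :: ··c··> v6
  v4 = c.a.0 | (b.0 + a.0) :: ··a··> v6, ··b··> v6, ··c··> v7
  v5 = a.0 | b.(b.0 + a.0) :: ··a··> v8, ··b··> v7
  v6 = c.a.0 | 0 :: ··c··> v9
  v7 = a.0 | (b.0 + a.0) :: ··a··> v10, ··a··> v9, ··b··> v9
  v8 = 0 | b.(b.0 + a.0) :: ··b··> v10
  v9 = a.0 | 0 :: ··a··> v11
  v10 = 0 | (b.0 + a.0) :: ··a··> v11, ··b··> v11
  v11 = 0 | 0 :: stopped
Executing ccc from P (initial set {u0}):
  step 1 (c): {u2}
  step 2 (c): {u5}
  step 3 (c): {u8}
  — P admits the full trace.
Executing ccc from Q (initial set {v0}):
  step 1 (c): {v2}
  step 2 (c): {v5}
  step 3 (c): no successor for Q

ccc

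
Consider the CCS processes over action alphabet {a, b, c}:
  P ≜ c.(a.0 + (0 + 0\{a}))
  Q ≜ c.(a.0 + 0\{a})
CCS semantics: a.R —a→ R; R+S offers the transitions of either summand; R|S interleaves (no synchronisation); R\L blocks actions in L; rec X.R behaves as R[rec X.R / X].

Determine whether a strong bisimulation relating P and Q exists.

P's transition system — 3 states:
  u0 = c.(a.0 + (0 + 0\{a})) | —c→ u1
  u1 = a.0 + (0 + 0\{a}) | —a→ u2
  u2 = 0 | deadlocked
Q's transition system — 3 states:
  v0 = c.(a.0 + 0\{a}) | —c→ v1
  v1 = a.0 + 0\{a} | —a→ v2
  v2 = 0 | deadlocked
Bisimilarity quotient blocks:
  B0 = {u0, v0}
  B1 = {u1, v1}
  B2 = {u2, v2}
u0 ∈ B0, v0 ∈ B0 → same block

P ~ Q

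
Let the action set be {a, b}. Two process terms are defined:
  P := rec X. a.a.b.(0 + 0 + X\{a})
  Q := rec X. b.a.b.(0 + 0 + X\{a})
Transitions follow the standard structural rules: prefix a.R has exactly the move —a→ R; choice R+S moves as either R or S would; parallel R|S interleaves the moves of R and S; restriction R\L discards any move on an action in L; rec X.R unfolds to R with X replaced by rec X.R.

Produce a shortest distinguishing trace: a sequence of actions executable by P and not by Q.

a

P's transition system — 4 states:
  u0 = rec X. a.a.b.(0 + 0 + X\{a}) :: =a=> u1
  u1 = a.b.(0 + 0 + (rec X. a.a.b.(0 + 0 + X\{a}))\{a}) :: =a=> u2
  u2 = b.(0 + 0 + (rec X. a.a.b.(0 + 0 + X\{a}))\{a}) :: =b=> u3
  u3 = 0 + 0 + (rec X. a.a.b.(0 + 0 + X\{a}))\{a} :: stopped
Q's transition system — 5 states:
  v0 = rec X. b.a.b.(0 + 0 + X\{a}) :: =b=> v1
  v1 = a.b.(0 + 0 + (rec X. b.a.b.(0 + 0 + X\{a}))\{a}) :: =a=> v2
  v2 = b.(0 + 0 + (rec X. b.a.b.(0 + 0 + X\{a}))\{a}) :: =b=> v3
  v3 = 0 + 0 + (rec X. b.a.b.(0 + 0 + X\{a}))\{a} :: =b=> v4
  v4 = (a.b.(0 + 0 + (rec X. b.a.b.(0 + 0 + X\{a}))\{a}))\{a} :: stopped
Trace ⟨a⟩ through P, begin at {u0}:
  [1] a ⇒ {u1}
  ✓ P
Trace ⟨a⟩ through Q, begin at {v0}:
  [1] a ⇒ no successor for Q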